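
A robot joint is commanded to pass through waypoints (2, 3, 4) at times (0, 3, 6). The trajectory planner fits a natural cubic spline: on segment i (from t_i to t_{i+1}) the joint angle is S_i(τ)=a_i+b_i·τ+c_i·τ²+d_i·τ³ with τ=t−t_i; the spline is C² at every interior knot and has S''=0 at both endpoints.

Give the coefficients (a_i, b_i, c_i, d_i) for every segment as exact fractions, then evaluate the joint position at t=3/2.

Δ: Δ0=1/3, Δ1=1/3
row 1: diag=12, rhs=0; c'=1/4, d'=0
back: M1=0
M: M0=0, M1=0, M2=0
seg 0: a=2, c=M0/2=0, d=(M1−M0)/(6·3)=0, b=Δ0−h0·(2M0+M1)/6=1/3
seg 1: a=3, c=M1/2=0, d=(M2−M1)/(6·3)=0, b=Δ1−h1·(2M1+M2)/6=1/3
t_q=3/2 → seg 0, τ=3/2; S=2+1/3·τ+0·τ²+0·τ³=5/2

  seg 0: a=2 b=1/3 c=0 d=0
  seg 1: a=3 b=1/3 c=0 d=0
S(3/2) = 5/2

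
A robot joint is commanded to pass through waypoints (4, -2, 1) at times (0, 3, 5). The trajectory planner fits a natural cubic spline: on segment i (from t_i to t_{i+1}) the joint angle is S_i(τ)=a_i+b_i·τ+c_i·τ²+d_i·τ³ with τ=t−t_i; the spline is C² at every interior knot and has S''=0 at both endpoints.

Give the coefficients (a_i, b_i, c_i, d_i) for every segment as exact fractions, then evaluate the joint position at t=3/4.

  seg 0: a=4 b=-61/20 c=0 d=7/60
  seg 1: a=-2 b=1/10 c=21/20 d=-7/40
S(3/4) = 451/256

Δ: Δ0=-2, Δ1=3/2
row 1: diag=10, rhs=21; c'=1/5, d'=21/10
back: M1=21/10
M: M0=0, M1=21/10, M2=0
seg 0: a=4, c=M0/2=0, d=(M1−M0)/(6·3)=7/60, b=Δ0−h0·(2M0+M1)/6=-61/20
seg 1: a=-2, c=M1/2=21/20, d=(M2−M1)/(6·2)=-7/40, b=Δ1−h1·(2M1+M2)/6=1/10
t_q=3/4 → seg 0, τ=3/4; S=4+-61/20·τ+0·τ²+7/60·τ³=451/256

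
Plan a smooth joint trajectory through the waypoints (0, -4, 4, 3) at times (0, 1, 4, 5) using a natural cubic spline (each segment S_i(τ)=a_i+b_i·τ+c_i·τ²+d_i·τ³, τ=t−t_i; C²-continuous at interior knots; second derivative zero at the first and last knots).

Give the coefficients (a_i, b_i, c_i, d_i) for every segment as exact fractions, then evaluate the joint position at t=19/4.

  seg 0: a=0 b=-853/165 c=0 d=193/165
  seg 1: a=-4 b=-274/165 c=193/55 d=-31/45
  seg 2: a=4 b=131/165 c=-148/55 d=148/165
S(19/4) = 609/176

Δ: Δ0=-4, Δ1=8/3, Δ2=-1
row 1: diag=8, rhs=40; c'=3/8, d'=5
row 2: denom=8−3·3/8=55/8; d'=(-22−3·5)/(55/8)=-296/55
back: M2=-296/55
back: M1=5−3/8·-296/55=386/55
M: M0=0, M1=386/55, M2=-296/55, M3=0
seg 0: a=0, c=M0/2=0, d=(M1−M0)/(6·1)=193/165, b=Δ0−h0·(2M0+M1)/6=-853/165
seg 1: a=-4, c=M1/2=193/55, d=(M2−M1)/(6·3)=-31/45, b=Δ1−h1·(2M1+M2)/6=-274/165
seg 2: a=4, c=M2/2=-148/55, d=(M3−M2)/(6·1)=148/165, b=Δ2−h2·(2M2+M3)/6=131/165
t_q=19/4 → seg 2, τ=3/4; S=4+131/165·τ+-148/55·τ²+148/165·τ³=609/176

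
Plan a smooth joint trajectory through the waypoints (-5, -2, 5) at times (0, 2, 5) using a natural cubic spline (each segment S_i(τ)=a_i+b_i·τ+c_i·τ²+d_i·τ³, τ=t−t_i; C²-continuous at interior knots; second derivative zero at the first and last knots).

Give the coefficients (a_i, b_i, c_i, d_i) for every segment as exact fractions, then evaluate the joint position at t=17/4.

  seg 0: a=-5 b=4/3 c=0 d=1/24
  seg 1: a=-2 b=11/6 c=1/4 d=-1/36
S(17/4) = 787/256

Δ: Δ0=3/2, Δ1=7/3
row 1: diag=10, rhs=5; c'=3/10, d'=1/2
back: M1=1/2
M: M0=0, M1=1/2, M2=0
seg 0: a=-5, c=M0/2=0, d=(M1−M0)/(6·2)=1/24, b=Δ0−h0·(2M0+M1)/6=4/3
seg 1: a=-2, c=M1/2=1/4, d=(M2−M1)/(6·3)=-1/36, b=Δ1−h1·(2M1+M2)/6=11/6
t_q=17/4 → seg 1, τ=9/4; S=-2+11/6·τ+1/4·τ²+-1/36·τ³=787/256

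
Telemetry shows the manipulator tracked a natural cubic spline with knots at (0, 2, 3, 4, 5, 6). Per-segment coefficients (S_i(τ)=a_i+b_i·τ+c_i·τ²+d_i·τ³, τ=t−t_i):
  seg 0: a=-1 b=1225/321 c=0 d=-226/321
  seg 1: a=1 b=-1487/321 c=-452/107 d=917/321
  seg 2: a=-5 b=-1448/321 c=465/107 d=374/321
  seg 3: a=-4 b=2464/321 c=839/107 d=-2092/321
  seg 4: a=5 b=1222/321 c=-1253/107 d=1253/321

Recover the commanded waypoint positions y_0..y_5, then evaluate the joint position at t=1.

y_0 = S_0(0) = a_0 = -1
y_1 = S_1(0) = a_1 = 1
y_2 = S_2(0) = a_2 = -5
y_3 = S_3(0) = a_3 = -4
y_4 = S_4(0) = a_4 = 5
y_5 = S_4(1) = 1
t_q=1 is in segment 0 (τ=1); S_0(τ)=226/107

y_0=-1 y_1=1 y_2=-5 y_3=-4 y_4=5 y_5=1
S(1) = 226/107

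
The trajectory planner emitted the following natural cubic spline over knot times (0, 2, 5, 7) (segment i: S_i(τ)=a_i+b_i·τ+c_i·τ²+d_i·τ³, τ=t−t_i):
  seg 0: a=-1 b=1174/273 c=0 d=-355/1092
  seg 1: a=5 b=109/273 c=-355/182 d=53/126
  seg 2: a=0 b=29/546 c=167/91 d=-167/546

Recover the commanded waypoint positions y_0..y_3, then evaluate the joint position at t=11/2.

y_0 = S_0(0) = a_0 = -1
y_1 = S_1(0) = a_1 = 5
y_2 = S_2(0) = a_2 = 0
y_3 = S_2(2) = 5
t_q=11/2 is in segment 2 (τ=1/2); S_2(τ)=93/208

y_0=-1 y_1=5 y_2=0 y_3=5
S(11/2) = 93/208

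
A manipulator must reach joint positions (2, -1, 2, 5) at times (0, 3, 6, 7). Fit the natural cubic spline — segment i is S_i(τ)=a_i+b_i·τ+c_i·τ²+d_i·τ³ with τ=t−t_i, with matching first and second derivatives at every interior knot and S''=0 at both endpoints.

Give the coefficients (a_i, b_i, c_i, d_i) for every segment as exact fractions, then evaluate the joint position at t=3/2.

Δ: Δ0=-1, Δ1=1, Δ2=3
row 1: diag=12, rhs=12; c'=1/4, d'=1
row 2: denom=8−3·1/4=29/4; d'=(12−3·1)/(29/4)=36/29
back: M2=36/29
back: M1=1−1/4·36/29=20/29
M: M0=0, M1=20/29, M2=36/29, M3=0
seg 0: a=2, c=M0/2=0, d=(M1−M0)/(6·3)=10/261, b=Δ0−h0·(2M0+M1)/6=-39/29
seg 1: a=-1, c=M1/2=10/29, d=(M2−M1)/(6·3)=8/261, b=Δ1−h1·(2M1+M2)/6=-9/29
seg 2: a=2, c=M2/2=18/29, d=(M3−M2)/(6·1)=-6/29, b=Δ2−h2·(2M2+M3)/6=75/29
t_q=3/2 → seg 0, τ=3/2; S=2+-39/29·τ+0·τ²+10/261·τ³=13/116

  seg 0: a=2 b=-39/29 c=0 d=10/261
  seg 1: a=-1 b=-9/29 c=10/29 d=8/261
  seg 2: a=2 b=75/29 c=18/29 d=-6/29
S(3/2) = 13/116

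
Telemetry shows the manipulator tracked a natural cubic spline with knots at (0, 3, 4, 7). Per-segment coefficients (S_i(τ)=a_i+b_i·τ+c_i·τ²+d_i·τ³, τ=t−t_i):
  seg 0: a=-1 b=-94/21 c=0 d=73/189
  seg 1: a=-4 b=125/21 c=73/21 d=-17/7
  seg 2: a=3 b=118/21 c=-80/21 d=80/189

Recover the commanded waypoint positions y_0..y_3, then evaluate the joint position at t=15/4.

y_0 = S_0(0) = a_0 = -1
y_1 = S_1(0) = a_1 = -4
y_2 = S_2(0) = a_2 = 3
y_3 = S_2(3) = -3
t_q=15/4 is in segment 1 (τ=3/4); S_1(τ)=625/448

y_0=-1 y_1=-4 y_2=3 y_3=-3
S(15/4) = 625/448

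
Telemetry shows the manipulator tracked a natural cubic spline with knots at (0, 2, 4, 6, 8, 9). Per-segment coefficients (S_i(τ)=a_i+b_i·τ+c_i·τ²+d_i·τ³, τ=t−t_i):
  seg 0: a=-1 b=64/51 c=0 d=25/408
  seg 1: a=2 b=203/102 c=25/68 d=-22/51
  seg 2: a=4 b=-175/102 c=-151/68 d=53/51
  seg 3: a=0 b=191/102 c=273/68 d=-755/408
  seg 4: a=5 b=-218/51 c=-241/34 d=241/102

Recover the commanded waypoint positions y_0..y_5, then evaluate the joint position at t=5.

y_0=-1 y_1=2 y_2=4 y_3=0 y_4=5 y_5=-4
S(5) = 75/68

y_0 = S_0(0) = a_0 = -1
y_1 = S_1(0) = a_1 = 2
y_2 = S_2(0) = a_2 = 4
y_3 = S_3(0) = a_3 = 0
y_4 = S_4(0) = a_4 = 5
y_5 = S_4(1) = -4
t_q=5 is in segment 2 (τ=1); S_2(τ)=75/68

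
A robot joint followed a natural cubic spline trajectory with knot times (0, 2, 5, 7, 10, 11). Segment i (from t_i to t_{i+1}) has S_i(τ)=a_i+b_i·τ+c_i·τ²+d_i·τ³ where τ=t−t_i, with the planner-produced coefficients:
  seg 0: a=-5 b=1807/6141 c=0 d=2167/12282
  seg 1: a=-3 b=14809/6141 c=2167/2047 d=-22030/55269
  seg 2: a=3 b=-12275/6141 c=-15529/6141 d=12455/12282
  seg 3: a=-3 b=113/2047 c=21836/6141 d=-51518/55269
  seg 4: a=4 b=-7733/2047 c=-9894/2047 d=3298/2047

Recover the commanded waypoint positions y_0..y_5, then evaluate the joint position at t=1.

y_0 = S_0(0) = a_0 = -5
y_1 = S_1(0) = a_1 = -3
y_2 = S_2(0) = a_2 = 3
y_3 = S_3(0) = a_3 = -3
y_4 = S_4(0) = a_4 = 4
y_5 = S_4(1) = -3
t_q=1 is in segment 0 (τ=1); S_0(τ)=-18543/4094

y_0=-5 y_1=-3 y_2=3 y_3=-3 y_4=4 y_5=-3
S(1) = -18543/4094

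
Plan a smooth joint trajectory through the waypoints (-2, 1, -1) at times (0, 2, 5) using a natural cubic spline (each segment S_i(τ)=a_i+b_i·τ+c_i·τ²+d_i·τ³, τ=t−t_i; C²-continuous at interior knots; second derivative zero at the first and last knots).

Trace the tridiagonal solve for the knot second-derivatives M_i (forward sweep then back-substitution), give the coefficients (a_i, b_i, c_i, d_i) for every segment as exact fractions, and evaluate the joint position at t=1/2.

Δ: Δ0=3/2, Δ1=-2/3
row 1: diag=10, rhs=-13; c'=3/10, d'=-13/10
back: M1=-13/10
M: M0=0, M1=-13/10, M2=0
seg 0: a=-2, c=M0/2=0, d=(M1−M0)/(6·2)=-13/120, b=Δ0−h0·(2M0+M1)/6=29/15
seg 1: a=1, c=M1/2=-13/20, d=(M2−M1)/(6·3)=13/180, b=Δ1−h1·(2M1+M2)/6=19/30
t_q=1/2 → seg 0, τ=1/2; S=-2+29/15·τ+0·τ²+-13/120·τ³=-67/64

  seg 0: a=-2 b=29/15 c=0 d=-13/120
  seg 1: a=1 b=19/30 c=-13/20 d=13/180
S(1/2) = -67/64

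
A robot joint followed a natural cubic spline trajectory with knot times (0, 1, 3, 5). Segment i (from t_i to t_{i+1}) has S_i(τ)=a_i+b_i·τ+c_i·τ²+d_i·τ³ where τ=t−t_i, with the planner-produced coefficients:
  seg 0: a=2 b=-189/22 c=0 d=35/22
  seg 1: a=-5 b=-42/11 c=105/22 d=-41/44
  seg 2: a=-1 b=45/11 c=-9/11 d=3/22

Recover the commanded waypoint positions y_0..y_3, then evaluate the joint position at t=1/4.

y_0=2 y_1=-5 y_2=-1 y_3=5
S(1/4) = -173/1408

y_0 = S_0(0) = a_0 = 2
y_1 = S_1(0) = a_1 = -5
y_2 = S_2(0) = a_2 = -1
y_3 = S_2(2) = 5
t_q=1/4 is in segment 0 (τ=1/4); S_0(τ)=-173/1408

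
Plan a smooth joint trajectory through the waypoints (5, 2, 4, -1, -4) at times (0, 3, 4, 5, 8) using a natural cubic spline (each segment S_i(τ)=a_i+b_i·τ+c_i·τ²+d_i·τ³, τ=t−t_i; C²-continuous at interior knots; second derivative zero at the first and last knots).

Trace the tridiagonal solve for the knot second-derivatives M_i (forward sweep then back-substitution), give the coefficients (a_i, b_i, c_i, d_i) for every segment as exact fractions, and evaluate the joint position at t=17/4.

Δ: Δ0=-1, Δ1=2, Δ2=-5, Δ3=-1
row 1: diag=8, rhs=18; c'=1/8, d'=9/4
row 2: denom=4−1·1/8=31/8; d'=(-42−1·9/4)/(31/8)=-354/31
row 3: denom=8−1·8/31=240/31; d'=(24−1·-354/31)/(240/31)=183/40
back: M3=183/40
back: M2=-354/31−8/31·183/40=-63/5
back: M1=9/4−1/8·-63/5=153/40
M: M0=0, M1=153/40, M2=-63/5, M3=183/40, M4=0
seg 0: a=5, c=M0/2=0, d=(M1−M0)/(6·3)=17/80, b=Δ0−h0·(2M0+M1)/6=-233/80
seg 1: a=2, c=M1/2=153/80, d=(M2−M1)/(6·1)=-219/80, b=Δ1−h1·(2M1+M2)/6=113/40
seg 2: a=4, c=M2/2=-63/10, d=(M3−M2)/(6·1)=229/80, b=Δ2−h2·(2M2+M3)/6=-25/16
seg 3: a=-1, c=M3/2=183/80, d=(M4−M3)/(6·3)=-61/240, b=Δ3−h3·(2M3+M4)/6=-223/40
t_q=17/4 → seg 2, τ=1/4; S=4+-25/16·τ+-63/10·τ²+229/80·τ³=16693/5120

  seg 0: a=5 b=-233/80 c=0 d=17/80
  seg 1: a=2 b=113/40 c=153/80 d=-219/80
  seg 2: a=4 b=-25/16 c=-63/10 d=229/80
  seg 3: a=-1 b=-223/40 c=183/80 d=-61/240
S(17/4) = 16693/5120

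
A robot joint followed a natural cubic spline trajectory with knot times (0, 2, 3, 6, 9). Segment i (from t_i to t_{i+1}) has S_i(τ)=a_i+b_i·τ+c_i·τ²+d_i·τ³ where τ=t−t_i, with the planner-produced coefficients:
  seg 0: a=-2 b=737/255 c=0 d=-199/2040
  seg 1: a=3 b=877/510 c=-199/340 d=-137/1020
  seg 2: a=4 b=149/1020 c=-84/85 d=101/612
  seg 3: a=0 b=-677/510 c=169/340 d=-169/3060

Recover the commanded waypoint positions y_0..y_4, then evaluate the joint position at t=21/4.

y_0=-2 y_1=3 y_2=4 y_3=0 y_4=-1
S(21/4) = 26233/21760

y_0 = S_0(0) = a_0 = -2
y_1 = S_1(0) = a_1 = 3
y_2 = S_2(0) = a_2 = 4
y_3 = S_3(0) = a_3 = 0
y_4 = S_3(3) = -1
t_q=21/4 is in segment 2 (τ=9/4); S_2(τ)=26233/21760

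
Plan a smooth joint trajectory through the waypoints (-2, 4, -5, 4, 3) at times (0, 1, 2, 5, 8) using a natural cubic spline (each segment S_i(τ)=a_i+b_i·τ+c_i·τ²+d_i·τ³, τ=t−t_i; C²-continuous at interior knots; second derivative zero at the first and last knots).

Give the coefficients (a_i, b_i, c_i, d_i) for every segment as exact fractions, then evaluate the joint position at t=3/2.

Δ: Δ0=6, Δ1=-9, Δ2=3, Δ3=-1/3
row 1: diag=4, rhs=-90; c'=1/4, d'=-45/2
row 2: denom=8−1·1/4=31/4; d'=(72−1·-45/2)/(31/4)=378/31
row 3: denom=12−3·12/31=336/31; d'=(-20−3·378/31)/(336/31)=-877/168
back: M3=-877/168
back: M2=378/31−12/31·-877/168=199/14
back: M1=-45/2−1/4·199/14=-1459/56
M: M0=0, M1=-1459/56, M2=199/14, M3=-877/168, M4=0
seg 0: a=-2, c=M0/2=0, d=(M1−M0)/(6·1)=-1459/336, b=Δ0−h0·(2M0+M1)/6=3475/336
seg 1: a=4, c=M1/2=-1459/112, d=(M2−M1)/(6·1)=2255/336, b=Δ1−h1·(2M1+M2)/6=-451/168
seg 2: a=-5, c=M2/2=199/28, d=(M3−M2)/(6·3)=-3265/3024, b=Δ2−h2·(2M2+M3)/6=-413/48
seg 3: a=4, c=M3/2=-877/336, d=(M4−M3)/(6·3)=877/3024, b=Δ3−h3·(2M3+M4)/6=821/168
t_q=3/2 → seg 1, τ=1/2; S=4+-451/168·τ+-1459/112·τ²+2255/336·τ³=215/896

  seg 0: a=-2 b=3475/336 c=0 d=-1459/336
  seg 1: a=4 b=-451/168 c=-1459/112 d=2255/336
  seg 2: a=-5 b=-413/48 c=199/28 d=-3265/3024
  seg 3: a=4 b=821/168 c=-877/336 d=877/3024
S(3/2) = 215/896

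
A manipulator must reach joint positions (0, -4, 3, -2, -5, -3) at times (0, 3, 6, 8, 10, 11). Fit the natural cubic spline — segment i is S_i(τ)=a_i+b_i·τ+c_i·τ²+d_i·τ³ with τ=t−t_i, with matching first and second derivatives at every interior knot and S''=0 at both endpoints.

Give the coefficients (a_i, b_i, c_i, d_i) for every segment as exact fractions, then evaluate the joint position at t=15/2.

  seg 0: a=0 b=-1050/383 c=0 d=1618/10341
  seg 1: a=-4 b=568/383 c=1618/1149 d=-3877/10341
  seg 2: a=3 b=-73/383 c=-753/383 d=1243/3064
  seg 3: a=-2 b=-2441/766 c=717/1532 d=575/3064
  seg 4: a=-5 b=359/383 c=1221/766 d=-407/766
S(15/2) = -8343/24512

Δ: Δ0=-4/3, Δ1=7/3, Δ2=-5/2, Δ3=-3/2, Δ4=2
row 1: diag=12, rhs=22; c'=1/4, d'=11/6
row 2: denom=10−3·1/4=37/4; d'=(-29−3·11/6)/(37/4)=-138/37
row 3: denom=8−2·8/37=280/37; d'=(6−2·-138/37)/(280/37)=249/140
row 4: denom=6−2·37/140=383/70; d'=(21−2·249/140)/(383/70)=1221/383
back: M4=1221/383
back: M3=249/140−37/140·1221/383=717/766
back: M2=-138/37−8/37·717/766=-1506/383
back: M1=11/6−1/4·-1506/383=3236/1149
M: M0=0, M1=3236/1149, M2=-1506/383, M3=717/766, M4=1221/383, M5=0
seg 0: a=0, c=M0/2=0, d=(M1−M0)/(6·3)=1618/10341, b=Δ0−h0·(2M0+M1)/6=-1050/383
seg 1: a=-4, c=M1/2=1618/1149, d=(M2−M1)/(6·3)=-3877/10341, b=Δ1−h1·(2M1+M2)/6=568/383
seg 2: a=3, c=M2/2=-753/383, d=(M3−M2)/(6·2)=1243/3064, b=Δ2−h2·(2M2+M3)/6=-73/383
seg 3: a=-2, c=M3/2=717/1532, d=(M4−M3)/(6·2)=575/3064, b=Δ3−h3·(2M3+M4)/6=-2441/766
seg 4: a=-5, c=M4/2=1221/766, d=(M5−M4)/(6·1)=-407/766, b=Δ4−h4·(2M4+M5)/6=359/383
t_q=15/2 → seg 2, τ=3/2; S=3+-73/383·τ+-753/383·τ²+1243/3064·τ³=-8343/24512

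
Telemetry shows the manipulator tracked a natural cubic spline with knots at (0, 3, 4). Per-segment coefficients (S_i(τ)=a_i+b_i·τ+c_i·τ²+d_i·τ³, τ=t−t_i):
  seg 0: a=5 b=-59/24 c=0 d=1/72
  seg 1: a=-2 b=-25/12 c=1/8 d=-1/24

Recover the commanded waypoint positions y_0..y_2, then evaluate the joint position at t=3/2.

y_0 = S_0(0) = a_0 = 5
y_1 = S_1(0) = a_1 = -2
y_2 = S_1(1) = -4
t_q=3/2 is in segment 0 (τ=3/2); S_0(τ)=87/64

y_0=5 y_1=-2 y_2=-4
S(3/2) = 87/64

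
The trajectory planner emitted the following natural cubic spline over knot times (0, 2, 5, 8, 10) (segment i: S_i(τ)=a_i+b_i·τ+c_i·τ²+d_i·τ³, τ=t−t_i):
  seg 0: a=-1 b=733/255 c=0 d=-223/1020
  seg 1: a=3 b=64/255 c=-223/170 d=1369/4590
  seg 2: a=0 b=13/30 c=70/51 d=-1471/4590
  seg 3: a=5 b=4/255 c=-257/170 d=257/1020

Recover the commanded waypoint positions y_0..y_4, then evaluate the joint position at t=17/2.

y_0=-1 y_1=3 y_2=0 y_3=5 y_4=1
S(17/2) = 12679/2720

y_0 = S_0(0) = a_0 = -1
y_1 = S_1(0) = a_1 = 3
y_2 = S_2(0) = a_2 = 0
y_3 = S_3(0) = a_3 = 5
y_4 = S_3(2) = 1
t_q=17/2 is in segment 3 (τ=1/2); S_3(τ)=12679/2720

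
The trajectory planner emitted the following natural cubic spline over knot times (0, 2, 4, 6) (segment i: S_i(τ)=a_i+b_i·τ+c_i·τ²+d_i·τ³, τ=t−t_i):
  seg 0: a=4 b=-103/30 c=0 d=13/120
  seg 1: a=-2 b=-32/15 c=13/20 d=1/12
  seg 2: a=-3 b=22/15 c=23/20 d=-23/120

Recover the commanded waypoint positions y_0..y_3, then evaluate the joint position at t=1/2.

y_0 = S_0(0) = a_0 = 4
y_1 = S_1(0) = a_1 = -2
y_2 = S_2(0) = a_2 = -3
y_3 = S_2(2) = 3
t_q=1/2 is in segment 0 (τ=1/2); S_0(τ)=147/64

y_0=4 y_1=-2 y_2=-3 y_3=3
S(1/2) = 147/64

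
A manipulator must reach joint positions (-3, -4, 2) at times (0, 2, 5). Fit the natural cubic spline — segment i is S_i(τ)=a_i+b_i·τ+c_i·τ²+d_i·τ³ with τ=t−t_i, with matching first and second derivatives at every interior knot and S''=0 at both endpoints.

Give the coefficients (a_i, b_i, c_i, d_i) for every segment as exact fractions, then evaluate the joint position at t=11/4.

  seg 0: a=-3 b=-1 c=0 d=1/8
  seg 1: a=-4 b=1/2 c=3/4 d=-1/12
S(11/4) = -829/256

Δ: Δ0=-1/2, Δ1=2
row 1: diag=10, rhs=15; c'=3/10, d'=3/2
back: M1=3/2
M: M0=0, M1=3/2, M2=0
seg 0: a=-3, c=M0/2=0, d=(M1−M0)/(6·2)=1/8, b=Δ0−h0·(2M0+M1)/6=-1
seg 1: a=-4, c=M1/2=3/4, d=(M2−M1)/(6·3)=-1/12, b=Δ1−h1·(2M1+M2)/6=1/2
t_q=11/4 → seg 1, τ=3/4; S=-4+1/2·τ+3/4·τ²+-1/12·τ³=-829/256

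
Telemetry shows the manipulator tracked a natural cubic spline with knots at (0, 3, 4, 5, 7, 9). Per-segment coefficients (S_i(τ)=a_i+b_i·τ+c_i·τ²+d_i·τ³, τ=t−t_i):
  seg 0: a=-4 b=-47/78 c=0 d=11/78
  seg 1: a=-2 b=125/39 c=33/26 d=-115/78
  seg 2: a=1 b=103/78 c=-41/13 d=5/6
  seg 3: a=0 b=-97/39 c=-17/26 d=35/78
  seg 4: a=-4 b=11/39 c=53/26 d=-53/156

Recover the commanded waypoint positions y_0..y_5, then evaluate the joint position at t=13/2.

y_0 = S_0(0) = a_0 = -4
y_1 = S_1(0) = a_1 = -2
y_2 = S_2(0) = a_2 = 1
y_3 = S_3(0) = a_3 = 0
y_4 = S_4(0) = a_4 = -4
y_5 = S_4(2) = 2
t_q=13/2 is in segment 3 (τ=3/2); S_3(τ)=-59/16

y_0=-4 y_1=-2 y_2=1 y_3=0 y_4=-4 y_5=2
S(13/2) = -59/16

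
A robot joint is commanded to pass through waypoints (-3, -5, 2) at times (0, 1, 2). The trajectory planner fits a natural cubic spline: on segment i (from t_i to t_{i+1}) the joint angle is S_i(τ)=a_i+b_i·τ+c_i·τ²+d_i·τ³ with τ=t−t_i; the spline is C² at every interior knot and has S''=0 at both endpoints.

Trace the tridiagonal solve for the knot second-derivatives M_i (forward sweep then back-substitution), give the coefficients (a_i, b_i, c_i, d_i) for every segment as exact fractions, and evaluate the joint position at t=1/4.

Δ: Δ0=-2, Δ1=7
row 1: diag=4, rhs=54; c'=1/4, d'=27/2
back: M1=27/2
M: M0=0, M1=27/2, M2=0
seg 0: a=-3, c=M0/2=0, d=(M1−M0)/(6·1)=9/4, b=Δ0−h0·(2M0+M1)/6=-17/4
seg 1: a=-5, c=M1/2=27/4, d=(M2−M1)/(6·1)=-9/4, b=Δ1−h1·(2M1+M2)/6=5/2
t_q=1/4 → seg 0, τ=1/4; S=-3+-17/4·τ+0·τ²+9/4·τ³=-1031/256

  seg 0: a=-3 b=-17/4 c=0 d=9/4
  seg 1: a=-5 b=5/2 c=27/4 d=-9/4
S(1/4) = -1031/256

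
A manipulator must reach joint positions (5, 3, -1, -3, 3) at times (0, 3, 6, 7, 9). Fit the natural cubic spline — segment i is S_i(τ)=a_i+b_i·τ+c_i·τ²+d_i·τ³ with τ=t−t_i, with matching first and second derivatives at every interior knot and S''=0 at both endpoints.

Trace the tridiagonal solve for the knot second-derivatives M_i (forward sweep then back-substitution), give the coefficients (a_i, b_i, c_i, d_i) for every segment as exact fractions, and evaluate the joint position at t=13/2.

  seg 0: a=5 b=-109/170 c=0 d=-13/4590
  seg 1: a=3 b=-61/85 c=-13/510 d=-55/918
  seg 2: a=-1 b=-423/170 c=-48/85 d=179/170
  seg 3: a=-3 b=-39/85 c=441/170 d=-147/340
S(13/2) = -613/272

Δ: Δ0=-2/3, Δ1=-4/3, Δ2=-2, Δ3=3
row 1: diag=12, rhs=-4; c'=1/4, d'=-1/3
row 2: denom=8−3·1/4=29/4; d'=(-4−3·-1/3)/(29/4)=-12/29
row 3: denom=6−1·4/29=170/29; d'=(30−1·-12/29)/(170/29)=441/85
back: M3=441/85
back: M2=-12/29−4/29·441/85=-96/85
back: M1=-1/3−1/4·-96/85=-13/255
M: M0=0, M1=-13/255, M2=-96/85, M3=441/85, M4=0
seg 0: a=5, c=M0/2=0, d=(M1−M0)/(6·3)=-13/4590, b=Δ0−h0·(2M0+M1)/6=-109/170
seg 1: a=3, c=M1/2=-13/510, d=(M2−M1)/(6·3)=-55/918, b=Δ1−h1·(2M1+M2)/6=-61/85
seg 2: a=-1, c=M2/2=-48/85, d=(M3−M2)/(6·1)=179/170, b=Δ2−h2·(2M2+M3)/6=-423/170
seg 3: a=-3, c=M3/2=441/170, d=(M4−M3)/(6·2)=-147/340, b=Δ3−h3·(2M3+M4)/6=-39/85
t_q=13/2 → seg 2, τ=1/2; S=-1+-423/170·τ+-48/85·τ²+179/170·τ³=-613/272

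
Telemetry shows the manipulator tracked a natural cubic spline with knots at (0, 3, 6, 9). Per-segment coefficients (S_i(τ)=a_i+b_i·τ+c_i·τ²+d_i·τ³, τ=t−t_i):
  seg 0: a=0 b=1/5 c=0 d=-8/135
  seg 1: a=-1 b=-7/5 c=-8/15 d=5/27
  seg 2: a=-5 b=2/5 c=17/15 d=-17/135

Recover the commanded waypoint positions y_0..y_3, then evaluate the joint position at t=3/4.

y_0=0 y_1=-1 y_2=-5 y_3=3
S(3/4) = 1/8

y_0 = S_0(0) = a_0 = 0
y_1 = S_1(0) = a_1 = -1
y_2 = S_2(0) = a_2 = -5
y_3 = S_2(3) = 3
t_q=3/4 is in segment 0 (τ=3/4); S_0(τ)=1/8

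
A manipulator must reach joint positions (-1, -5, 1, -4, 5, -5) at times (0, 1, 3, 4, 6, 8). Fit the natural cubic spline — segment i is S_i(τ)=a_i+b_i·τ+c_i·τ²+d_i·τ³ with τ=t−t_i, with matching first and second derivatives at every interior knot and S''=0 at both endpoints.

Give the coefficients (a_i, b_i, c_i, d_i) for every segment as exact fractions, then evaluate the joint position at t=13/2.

Δ: Δ0=-4, Δ1=3, Δ2=-5, Δ3=9/2, Δ4=-5
row 1: diag=6, rhs=42; c'=1/3, d'=7
row 2: denom=6−2·1/3=16/3; d'=(-48−2·7)/(16/3)=-93/8
row 3: denom=6−1·3/16=93/16; d'=(57−1·-93/8)/(93/16)=366/31
row 4: denom=8−2·32/93=680/93; d'=(-57−2·366/31)/(680/93)=-441/40
back: M4=-441/40
back: M3=366/31−32/93·-441/40=78/5
back: M2=-93/8−3/16·78/5=-291/20
back: M1=7−1/3·-291/20=237/20
M: M0=0, M1=237/20, M2=-291/20, M3=78/5, M4=-441/40, M5=0
seg 0: a=-1, c=M0/2=0, d=(M1−M0)/(6·1)=79/40, b=Δ0−h0·(2M0+M1)/6=-239/40
seg 1: a=-5, c=M1/2=237/40, d=(M2−M1)/(6·2)=-11/5, b=Δ1−h1·(2M1+M2)/6=-1/20
seg 2: a=1, c=M2/2=-291/40, d=(M3−M2)/(6·1)=201/40, b=Δ2−h2·(2M2+M3)/6=-11/4
seg 3: a=-4, c=M3/2=39/5, d=(M4−M3)/(6·2)=-71/32, b=Δ3−h3·(2M3+M4)/6=-89/40
seg 4: a=5, c=M4/2=-441/80, d=(M5−M4)/(6·2)=147/160, b=Δ4−h4·(2M4+M5)/6=47/20
t_q=13/2 → seg 4, τ=1/2; S=5+47/20·τ+-441/80·τ²+147/160·τ³=6287/1280

  seg 0: a=-1 b=-239/40 c=0 d=79/40
  seg 1: a=-5 b=-1/20 c=237/40 d=-11/5
  seg 2: a=1 b=-11/4 c=-291/40 d=201/40
  seg 3: a=-4 b=-89/40 c=39/5 d=-71/32
  seg 4: a=5 b=47/20 c=-441/80 d=147/160
S(13/2) = 6287/1280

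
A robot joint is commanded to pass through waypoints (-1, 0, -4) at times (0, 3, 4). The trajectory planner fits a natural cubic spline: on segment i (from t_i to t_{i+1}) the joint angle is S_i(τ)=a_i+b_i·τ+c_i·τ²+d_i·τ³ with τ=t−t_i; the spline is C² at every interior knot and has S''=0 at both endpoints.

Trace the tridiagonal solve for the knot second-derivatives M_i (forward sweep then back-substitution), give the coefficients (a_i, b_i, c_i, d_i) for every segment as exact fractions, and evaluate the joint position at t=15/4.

Δ: Δ0=1/3, Δ1=-4
row 1: diag=8, rhs=-26; c'=1/8, d'=-13/4
back: M1=-13/4
M: M0=0, M1=-13/4, M2=0
seg 0: a=-1, c=M0/2=0, d=(M1−M0)/(6·3)=-13/72, b=Δ0−h0·(2M0+M1)/6=47/24
seg 1: a=0, c=M1/2=-13/8, d=(M2−M1)/(6·1)=13/24, b=Δ1−h1·(2M1+M2)/6=-35/12
t_q=15/4 → seg 1, τ=3/4; S=0+-35/12·τ+-13/8·τ²+13/24·τ³=-1471/512

  seg 0: a=-1 b=47/24 c=0 d=-13/72
  seg 1: a=0 b=-35/12 c=-13/8 d=13/24
S(15/4) = -1471/512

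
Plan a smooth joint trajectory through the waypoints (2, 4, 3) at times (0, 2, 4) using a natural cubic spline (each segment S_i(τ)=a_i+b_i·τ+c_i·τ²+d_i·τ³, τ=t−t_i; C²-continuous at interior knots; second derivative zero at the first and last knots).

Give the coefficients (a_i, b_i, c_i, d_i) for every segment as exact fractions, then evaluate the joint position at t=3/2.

  seg 0: a=2 b=11/8 c=0 d=-3/32
  seg 1: a=4 b=1/4 c=-9/16 d=3/32
S(3/2) = 959/256

Δ: Δ0=1, Δ1=-1/2
row 1: diag=8, rhs=-9; c'=1/4, d'=-9/8
back: M1=-9/8
M: M0=0, M1=-9/8, M2=0
seg 0: a=2, c=M0/2=0, d=(M1−M0)/(6·2)=-3/32, b=Δ0−h0·(2M0+M1)/6=11/8
seg 1: a=4, c=M1/2=-9/16, d=(M2−M1)/(6·2)=3/32, b=Δ1−h1·(2M1+M2)/6=1/4
t_q=3/2 → seg 0, τ=3/2; S=2+11/8·τ+0·τ²+-3/32·τ³=959/256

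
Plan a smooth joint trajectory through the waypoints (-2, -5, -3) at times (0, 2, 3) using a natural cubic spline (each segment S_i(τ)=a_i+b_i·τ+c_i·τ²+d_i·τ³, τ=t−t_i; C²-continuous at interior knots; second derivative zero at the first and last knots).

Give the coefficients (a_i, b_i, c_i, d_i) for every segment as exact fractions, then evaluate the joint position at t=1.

  seg 0: a=-2 b=-8/3 c=0 d=7/24
  seg 1: a=-5 b=5/6 c=7/4 d=-7/12
S(1) = -35/8

Δ: Δ0=-3/2, Δ1=2
row 1: diag=6, rhs=21; c'=1/6, d'=7/2
back: M1=7/2
M: M0=0, M1=7/2, M2=0
seg 0: a=-2, c=M0/2=0, d=(M1−M0)/(6·2)=7/24, b=Δ0−h0·(2M0+M1)/6=-8/3
seg 1: a=-5, c=M1/2=7/4, d=(M2−M1)/(6·1)=-7/12, b=Δ1−h1·(2M1+M2)/6=5/6
t_q=1 → seg 0, τ=1; S=-2+-8/3·τ+0·τ²+7/24·τ³=-35/8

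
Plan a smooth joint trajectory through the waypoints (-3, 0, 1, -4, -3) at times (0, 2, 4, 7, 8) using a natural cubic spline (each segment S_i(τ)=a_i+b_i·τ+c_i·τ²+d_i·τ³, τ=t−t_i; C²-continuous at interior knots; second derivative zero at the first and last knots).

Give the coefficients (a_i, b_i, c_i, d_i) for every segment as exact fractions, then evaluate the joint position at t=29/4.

Δ: Δ0=3/2, Δ1=1/2, Δ2=-5/3, Δ3=1
row 1: diag=8, rhs=-6; c'=1/4, d'=-3/4
row 2: denom=10−2·1/4=19/2; d'=(-13−2·-3/4)/(19/2)=-23/19
row 3: denom=8−3·6/19=134/19; d'=(16−3·-23/19)/(134/19)=373/134
back: M3=373/134
back: M2=-23/19−6/19·373/134=-140/67
back: M1=-3/4−1/4·-140/67=-61/268
M: M0=0, M1=-61/268, M2=-140/67, M3=373/134, M4=0
seg 0: a=-3, c=M0/2=0, d=(M1−M0)/(6·2)=-61/3216, b=Δ0−h0·(2M0+M1)/6=1267/804
seg 1: a=0, c=M1/2=-61/536, d=(M2−M1)/(6·2)=-499/3216, b=Δ1−h1·(2M1+M2)/6=271/201
seg 2: a=1, c=M2/2=-70/67, d=(M3−M2)/(6·3)=653/2412, b=Δ2−h2·(2M2+M3)/6=-779/804
seg 3: a=-4, c=M3/2=373/268, d=(M4−M3)/(6·1)=-373/804, b=Δ3−h3·(2M3+M4)/6=29/402
t_q=29/4 → seg 3, τ=1/4; S=-4+29/402·τ+373/268·τ²+-373/804·τ³=-66931/17152

  seg 0: a=-3 b=1267/804 c=0 d=-61/3216
  seg 1: a=0 b=271/201 c=-61/536 d=-499/3216
  seg 2: a=1 b=-779/804 c=-70/67 d=653/2412
  seg 3: a=-4 b=29/402 c=373/268 d=-373/804
S(29/4) = -66931/17152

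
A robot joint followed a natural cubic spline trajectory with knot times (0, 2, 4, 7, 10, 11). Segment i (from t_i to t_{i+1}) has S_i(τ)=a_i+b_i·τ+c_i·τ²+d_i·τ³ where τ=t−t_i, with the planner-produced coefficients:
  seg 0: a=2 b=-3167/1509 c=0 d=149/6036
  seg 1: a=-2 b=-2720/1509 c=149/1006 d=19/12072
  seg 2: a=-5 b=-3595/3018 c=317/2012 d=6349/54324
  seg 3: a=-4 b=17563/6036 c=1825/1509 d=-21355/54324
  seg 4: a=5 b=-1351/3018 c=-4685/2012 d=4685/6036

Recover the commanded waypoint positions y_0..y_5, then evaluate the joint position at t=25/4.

y_0 = S_0(0) = a_0 = 2
y_1 = S_1(0) = a_1 = -2
y_2 = S_2(0) = a_2 = -5
y_3 = S_3(0) = a_3 = -4
y_4 = S_4(0) = a_4 = 5
y_5 = S_4(1) = 3
t_q=25/4 is in segment 2 (τ=9/4); S_2(τ)=-714829/128768

y_0=2 y_1=-2 y_2=-5 y_3=-4 y_4=5 y_5=3
S(25/4) = -714829/128768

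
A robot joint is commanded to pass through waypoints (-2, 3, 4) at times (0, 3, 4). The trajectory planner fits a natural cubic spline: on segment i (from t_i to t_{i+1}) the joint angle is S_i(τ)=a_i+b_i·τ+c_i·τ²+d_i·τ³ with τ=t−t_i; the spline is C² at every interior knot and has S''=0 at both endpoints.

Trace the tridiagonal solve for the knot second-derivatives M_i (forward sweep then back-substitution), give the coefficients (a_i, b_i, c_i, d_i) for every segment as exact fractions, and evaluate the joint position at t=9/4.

Δ: Δ0=5/3, Δ1=1
row 1: diag=8, rhs=-4; c'=1/8, d'=-1/2
back: M1=-1/2
M: M0=0, M1=-1/2, M2=0
seg 0: a=-2, c=M0/2=0, d=(M1−M0)/(6·3)=-1/36, b=Δ0−h0·(2M0+M1)/6=23/12
seg 1: a=3, c=M1/2=-1/4, d=(M2−M1)/(6·1)=1/12, b=Δ1−h1·(2M1+M2)/6=7/6
t_q=9/4 → seg 0, τ=9/4; S=-2+23/12·τ+0·τ²+-1/36·τ³=511/256

  seg 0: a=-2 b=23/12 c=0 d=-1/36
  seg 1: a=3 b=7/6 c=-1/4 d=1/12
S(9/4) = 511/256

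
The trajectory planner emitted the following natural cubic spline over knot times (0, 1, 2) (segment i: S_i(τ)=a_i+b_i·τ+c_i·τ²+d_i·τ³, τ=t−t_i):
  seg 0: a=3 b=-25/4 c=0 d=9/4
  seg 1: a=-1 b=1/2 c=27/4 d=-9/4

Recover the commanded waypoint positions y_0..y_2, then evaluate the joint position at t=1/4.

y_0=3 y_1=-1 y_2=4
S(1/4) = 377/256

y_0 = S_0(0) = a_0 = 3
y_1 = S_1(0) = a_1 = -1
y_2 = S_1(1) = 4
t_q=1/4 is in segment 0 (τ=1/4); S_0(τ)=377/256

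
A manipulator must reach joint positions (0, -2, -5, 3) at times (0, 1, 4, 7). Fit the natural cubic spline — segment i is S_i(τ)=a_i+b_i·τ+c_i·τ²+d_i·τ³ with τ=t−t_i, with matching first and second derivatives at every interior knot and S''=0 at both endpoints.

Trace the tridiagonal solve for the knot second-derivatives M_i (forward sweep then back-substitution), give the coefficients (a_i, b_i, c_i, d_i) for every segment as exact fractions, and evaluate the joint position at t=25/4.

Δ: Δ0=-2, Δ1=-1, Δ2=8/3
row 1: diag=8, rhs=6; c'=3/8, d'=3/4
row 2: denom=12−3·3/8=87/8; d'=(22−3·3/4)/(87/8)=158/87
back: M2=158/87
back: M1=3/4−3/8·158/87=2/29
M: M0=0, M1=2/29, M2=158/87, M3=0
seg 0: a=0, c=M0/2=0, d=(M1−M0)/(6·1)=1/87, b=Δ0−h0·(2M0+M1)/6=-175/87
seg 1: a=-2, c=M1/2=1/29, d=(M2−M1)/(6·3)=76/783, b=Δ1−h1·(2M1+M2)/6=-172/87
seg 2: a=-5, c=M2/2=79/87, d=(M3−M2)/(6·3)=-79/783, b=Δ2−h2·(2M2+M3)/6=74/87
t_q=25/4 → seg 2, τ=9/4; S=-5+74/87·τ+79/87·τ²+-79/783·τ³=671/1856

  seg 0: a=0 b=-175/87 c=0 d=1/87
  seg 1: a=-2 b=-172/87 c=1/29 d=76/783
  seg 2: a=-5 b=74/87 c=79/87 d=-79/783
S(25/4) = 671/1856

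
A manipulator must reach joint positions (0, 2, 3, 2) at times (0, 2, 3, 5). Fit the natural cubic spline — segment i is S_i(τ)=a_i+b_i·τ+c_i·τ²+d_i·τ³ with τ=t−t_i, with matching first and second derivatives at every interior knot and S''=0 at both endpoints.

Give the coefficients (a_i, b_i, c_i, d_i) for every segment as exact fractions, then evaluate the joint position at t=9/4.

Δ: Δ0=1, Δ1=1, Δ2=-1/2
row 1: diag=6, rhs=0; c'=1/6, d'=0
row 2: denom=6−1·1/6=35/6; d'=(-9−1·0)/(35/6)=-54/35
back: M2=-54/35
back: M1=0−1/6·-54/35=9/35
M: M0=0, M1=9/35, M2=-54/35, M3=0
seg 0: a=0, c=M0/2=0, d=(M1−M0)/(6·2)=3/140, b=Δ0−h0·(2M0+M1)/6=32/35
seg 1: a=2, c=M1/2=9/70, d=(M2−M1)/(6·1)=-3/10, b=Δ1−h1·(2M1+M2)/6=41/35
seg 2: a=3, c=M2/2=-27/35, d=(M3−M2)/(6·2)=9/70, b=Δ2−h2·(2M2+M3)/6=37/70
t_q=9/4 → seg 1, τ=1/4; S=2+41/35·τ+9/70·τ²+-3/10·τ³=10287/4480

  seg 0: a=0 b=32/35 c=0 d=3/140
  seg 1: a=2 b=41/35 c=9/70 d=-3/10
  seg 2: a=3 b=37/70 c=-27/35 d=9/70
S(9/4) = 10287/4480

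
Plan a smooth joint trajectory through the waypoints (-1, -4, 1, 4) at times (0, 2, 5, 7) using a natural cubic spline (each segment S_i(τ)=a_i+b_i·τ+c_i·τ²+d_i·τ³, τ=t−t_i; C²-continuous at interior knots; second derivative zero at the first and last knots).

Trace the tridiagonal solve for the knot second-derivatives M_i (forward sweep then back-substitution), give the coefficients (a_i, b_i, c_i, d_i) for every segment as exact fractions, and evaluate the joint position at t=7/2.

  seg 0: a=-1 b=-1205/546 c=0 d=193/1092
  seg 1: a=-4 b=-47/546 c=193/182 d=-10/63
  seg 2: a=1 b=1087/546 c=-67/182 d=67/1092
S(7/2) = -237/104

Δ: Δ0=-3/2, Δ1=5/3, Δ2=3/2
row 1: diag=10, rhs=19; c'=3/10, d'=19/10
row 2: denom=10−3·3/10=91/10; d'=(-1−3·19/10)/(91/10)=-67/91
back: M2=-67/91
back: M1=19/10−3/10·-67/91=193/91
M: M0=0, M1=193/91, M2=-67/91, M3=0
seg 0: a=-1, c=M0/2=0, d=(M1−M0)/(6·2)=193/1092, b=Δ0−h0·(2M0+M1)/6=-1205/546
seg 1: a=-4, c=M1/2=193/182, d=(M2−M1)/(6·3)=-10/63, b=Δ1−h1·(2M1+M2)/6=-47/546
seg 2: a=1, c=M2/2=-67/182, d=(M3−M2)/(6·2)=67/1092, b=Δ2−h2·(2M2+M3)/6=1087/546
t_q=7/2 → seg 1, τ=3/2; S=-4+-47/546·τ+193/182·τ²+-10/63·τ³=-237/104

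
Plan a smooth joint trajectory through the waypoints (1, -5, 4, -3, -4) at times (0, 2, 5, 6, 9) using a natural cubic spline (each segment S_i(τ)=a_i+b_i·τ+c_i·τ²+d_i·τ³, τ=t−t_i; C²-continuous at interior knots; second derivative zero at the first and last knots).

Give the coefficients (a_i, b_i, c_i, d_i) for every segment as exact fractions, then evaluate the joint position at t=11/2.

  seg 0: a=1 b=-1475/279 c=0 d=319/558
  seg 1: a=-5 b=439/279 c=319/93 d=-2473/2511
  seg 2: a=4 b=-1238/279 c=-1516/279 d=89/31
  seg 3: a=-3 b=-1867/279 c=887/279 d=-887/2511
S(11/2) = 1745/2232

Δ: Δ0=-3, Δ1=3, Δ2=-7, Δ3=-1/3
row 1: diag=10, rhs=36; c'=3/10, d'=18/5
row 2: denom=8−3·3/10=71/10; d'=(-60−3·18/5)/(71/10)=-708/71
row 3: denom=8−1·10/71=558/71; d'=(40−1·-708/71)/(558/71)=1774/279
back: M3=1774/279
back: M2=-708/71−10/71·1774/279=-3032/279
back: M1=18/5−3/10·-3032/279=638/93
M: M0=0, M1=638/93, M2=-3032/279, M3=1774/279, M4=0
seg 0: a=1, c=M0/2=0, d=(M1−M0)/(6·2)=319/558, b=Δ0−h0·(2M0+M1)/6=-1475/279
seg 1: a=-5, c=M1/2=319/93, d=(M2−M1)/(6·3)=-2473/2511, b=Δ1−h1·(2M1+M2)/6=439/279
seg 2: a=4, c=M2/2=-1516/279, d=(M3−M2)/(6·1)=89/31, b=Δ2−h2·(2M2+M3)/6=-1238/279
seg 3: a=-3, c=M3/2=887/279, d=(M4−M3)/(6·3)=-887/2511, b=Δ3−h3·(2M3+M4)/6=-1867/279
t_q=11/2 → seg 2, τ=1/2; S=4+-1238/279·τ+-1516/279·τ²+89/31·τ³=1745/2232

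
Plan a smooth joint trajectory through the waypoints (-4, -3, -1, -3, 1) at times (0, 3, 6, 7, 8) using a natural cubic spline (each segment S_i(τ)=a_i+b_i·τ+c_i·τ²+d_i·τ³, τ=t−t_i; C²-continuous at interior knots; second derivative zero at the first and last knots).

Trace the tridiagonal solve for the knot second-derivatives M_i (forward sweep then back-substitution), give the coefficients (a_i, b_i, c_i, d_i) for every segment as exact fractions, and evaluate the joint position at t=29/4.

Δ: Δ0=1/3, Δ1=2/3, Δ2=-2, Δ3=4
row 1: diag=12, rhs=2; c'=1/4, d'=1/6
row 2: denom=8−3·1/4=29/4; d'=(-16−3·1/6)/(29/4)=-66/29
row 3: denom=4−1·4/29=112/29; d'=(36−1·-66/29)/(112/29)=555/56
back: M3=555/56
back: M2=-66/29−4/29·555/56=-51/14
back: M1=1/6−1/4·-51/14=181/168
M: M0=0, M1=181/168, M2=-51/14, M3=555/56, M4=0
seg 0: a=-4, c=M0/2=0, d=(M1−M0)/(6·3)=181/3024, b=Δ0−h0·(2M0+M1)/6=-23/112
seg 1: a=-3, c=M1/2=181/336, d=(M2−M1)/(6·3)=-793/3024, b=Δ1−h1·(2M1+M2)/6=79/56
seg 2: a=-1, c=M2/2=-51/28, d=(M3−M2)/(6·1)=253/112, b=Δ2−h2·(2M2+M3)/6=-39/16
seg 3: a=-3, c=M3/2=555/112, d=(M4−M3)/(6·1)=-185/112, b=Δ3−h3·(2M3+M4)/6=39/56
t_q=29/4 → seg 3, τ=1/4; S=-3+39/56·τ+555/112·τ²+-185/112·τ³=-2603/1024

  seg 0: a=-4 b=-23/112 c=0 d=181/3024
  seg 1: a=-3 b=79/56 c=181/336 d=-793/3024
  seg 2: a=-1 b=-39/16 c=-51/28 d=253/112
  seg 3: a=-3 b=39/56 c=555/112 d=-185/112
S(29/4) = -2603/1024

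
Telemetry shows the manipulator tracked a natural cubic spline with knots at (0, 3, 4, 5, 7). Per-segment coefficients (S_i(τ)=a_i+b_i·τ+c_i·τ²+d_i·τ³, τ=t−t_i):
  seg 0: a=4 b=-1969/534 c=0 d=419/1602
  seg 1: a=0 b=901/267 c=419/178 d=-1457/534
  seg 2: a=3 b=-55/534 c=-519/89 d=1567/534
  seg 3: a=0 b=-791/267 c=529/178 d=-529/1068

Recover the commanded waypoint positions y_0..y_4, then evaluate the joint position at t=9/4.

y_0=4 y_1=0 y_2=3 y_3=0 y_4=2
S(9/4) = -15005/11392

y_0 = S_0(0) = a_0 = 4
y_1 = S_1(0) = a_1 = 0
y_2 = S_2(0) = a_2 = 3
y_3 = S_3(0) = a_3 = 0
y_4 = S_3(2) = 2
t_q=9/4 is in segment 0 (τ=9/4); S_0(τ)=-15005/11392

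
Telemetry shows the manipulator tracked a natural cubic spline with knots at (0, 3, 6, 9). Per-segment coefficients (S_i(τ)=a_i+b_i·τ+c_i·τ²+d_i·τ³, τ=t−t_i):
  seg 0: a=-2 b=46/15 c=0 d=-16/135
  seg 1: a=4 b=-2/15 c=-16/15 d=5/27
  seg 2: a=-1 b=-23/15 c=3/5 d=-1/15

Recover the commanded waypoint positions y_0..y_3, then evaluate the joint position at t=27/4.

y_0=-2 y_1=4 y_2=-1 y_3=-2
S(27/4) = -589/320

y_0 = S_0(0) = a_0 = -2
y_1 = S_1(0) = a_1 = 4
y_2 = S_2(0) = a_2 = -1
y_3 = S_2(3) = -2
t_q=27/4 is in segment 2 (τ=3/4); S_2(τ)=-589/320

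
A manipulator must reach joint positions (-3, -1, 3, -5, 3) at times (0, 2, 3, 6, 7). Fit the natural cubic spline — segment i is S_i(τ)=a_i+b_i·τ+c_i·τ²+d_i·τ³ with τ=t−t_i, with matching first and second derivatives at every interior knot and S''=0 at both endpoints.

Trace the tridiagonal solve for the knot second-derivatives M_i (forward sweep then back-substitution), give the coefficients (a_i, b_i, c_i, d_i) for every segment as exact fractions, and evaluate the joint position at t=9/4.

  seg 0: a=-3 b=-268/483 c=0 d=751/1932
  seg 1: a=-1 b=1985/483 c=751/322 d=-337/138
  seg 2: a=3 b=1399/966 c=-804/161 d=3499/2898
  seg 3: a=-5 b=1973/483 c=1891/322 d=-1891/966
S(9/4) = 121/896

Δ: Δ0=1, Δ1=4, Δ2=-8/3, Δ3=8
row 1: diag=6, rhs=18; c'=1/6, d'=3
row 2: denom=8−1·1/6=47/6; d'=(-40−1·3)/(47/6)=-258/47
row 3: denom=8−3·18/47=322/47; d'=(64−3·-258/47)/(322/47)=1891/161
back: M3=1891/161
back: M2=-258/47−18/47·1891/161=-1608/161
back: M1=3−1/6·-1608/161=751/161
M: M0=0, M1=751/161, M2=-1608/161, M3=1891/161, M4=0
seg 0: a=-3, c=M0/2=0, d=(M1−M0)/(6·2)=751/1932, b=Δ0−h0·(2M0+M1)/6=-268/483
seg 1: a=-1, c=M1/2=751/322, d=(M2−M1)/(6·1)=-337/138, b=Δ1−h1·(2M1+M2)/6=1985/483
seg 2: a=3, c=M2/2=-804/161, d=(M3−M2)/(6·3)=3499/2898, b=Δ2−h2·(2M2+M3)/6=1399/966
seg 3: a=-5, c=M3/2=1891/322, d=(M4−M3)/(6·1)=-1891/966, b=Δ3−h3·(2M3+M4)/6=1973/483
t_q=9/4 → seg 1, τ=1/4; S=-1+1985/483·τ+751/322·τ²+-337/138·τ³=121/896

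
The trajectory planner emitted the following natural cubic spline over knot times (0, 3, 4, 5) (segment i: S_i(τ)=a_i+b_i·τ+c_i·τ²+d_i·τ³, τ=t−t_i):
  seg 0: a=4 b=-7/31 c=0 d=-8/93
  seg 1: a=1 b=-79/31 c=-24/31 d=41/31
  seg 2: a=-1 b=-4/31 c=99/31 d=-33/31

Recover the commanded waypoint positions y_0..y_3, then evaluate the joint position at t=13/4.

y_0=4 y_1=1 y_2=-1 y_3=1
S(13/4) = 665/1984

y_0 = S_0(0) = a_0 = 4
y_1 = S_1(0) = a_1 = 1
y_2 = S_2(0) = a_2 = -1
y_3 = S_2(1) = 1
t_q=13/4 is in segment 1 (τ=1/4); S_1(τ)=665/1984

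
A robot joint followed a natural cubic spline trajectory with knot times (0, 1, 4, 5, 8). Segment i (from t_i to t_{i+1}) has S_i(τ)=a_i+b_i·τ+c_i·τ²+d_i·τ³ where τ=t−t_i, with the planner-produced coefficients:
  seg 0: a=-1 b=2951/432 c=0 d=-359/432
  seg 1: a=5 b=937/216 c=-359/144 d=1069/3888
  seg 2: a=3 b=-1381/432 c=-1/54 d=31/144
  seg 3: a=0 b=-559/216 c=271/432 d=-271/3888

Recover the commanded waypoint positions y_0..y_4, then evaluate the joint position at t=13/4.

y_0=-1 y_1=5 y_2=3 y_3=0 y_4=-4
S(13/4) = 16193/3072

y_0 = S_0(0) = a_0 = -1
y_1 = S_1(0) = a_1 = 5
y_2 = S_2(0) = a_2 = 3
y_3 = S_3(0) = a_3 = 0
y_4 = S_3(3) = -4
t_q=13/4 is in segment 1 (τ=9/4); S_1(τ)=16193/3072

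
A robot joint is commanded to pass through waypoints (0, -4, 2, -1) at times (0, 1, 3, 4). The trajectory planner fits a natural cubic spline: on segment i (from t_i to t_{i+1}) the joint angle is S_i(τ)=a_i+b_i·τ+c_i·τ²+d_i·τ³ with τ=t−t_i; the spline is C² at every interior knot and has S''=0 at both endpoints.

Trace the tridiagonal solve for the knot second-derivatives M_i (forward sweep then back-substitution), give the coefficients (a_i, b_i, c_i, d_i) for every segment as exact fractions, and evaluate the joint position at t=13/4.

Δ: Δ0=-4, Δ1=3, Δ2=-3
row 1: diag=6, rhs=42; c'=1/3, d'=7
row 2: denom=6−2·1/3=16/3; d'=(-36−2·7)/(16/3)=-75/8
back: M2=-75/8
back: M1=7−1/3·-75/8=81/8
M: M0=0, M1=81/8, M2=-75/8, M3=0
seg 0: a=0, c=M0/2=0, d=(M1−M0)/(6·1)=27/16, b=Δ0−h0·(2M0+M1)/6=-91/16
seg 1: a=-4, c=M1/2=81/16, d=(M2−M1)/(6·2)=-13/8, b=Δ1−h1·(2M1+M2)/6=-5/8
seg 2: a=2, c=M2/2=-75/16, d=(M3−M2)/(6·1)=25/16, b=Δ2−h2·(2M2+M3)/6=1/8
t_q=13/4 → seg 2, τ=1/4; S=2+1/8·τ+-75/16·τ²+25/16·τ³=1805/1024

  seg 0: a=0 b=-91/16 c=0 d=27/16
  seg 1: a=-4 b=-5/8 c=81/16 d=-13/8
  seg 2: a=2 b=1/8 c=-75/16 d=25/16
S(13/4) = 1805/1024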